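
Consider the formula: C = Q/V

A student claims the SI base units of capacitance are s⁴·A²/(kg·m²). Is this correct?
Units of each symbol in C = Q/V:
  Q (charge, in coulombs): s·A
  V (voltage, in volts): kg·m²/(s³·A)  → in the denominator, contributes s³·A/(kg·m²)

Multiplying the contributions: [s·A] · [s³·A/(kg·m²)]
Adding exponents of each base unit: kg: -1, m: -2, s: 4, A: 2
SI base units of capacitance: s⁴·A²/(kg·m²)

The claimed units s⁴·A²/(kg·m²) match the derived units, so the claim is correct.

Answer: Yes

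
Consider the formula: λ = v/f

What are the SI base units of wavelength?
Units of each symbol in λ = v/f:
  v (wave speed): m/s
  f (frequency): 1/s  → in the denominator, contributes s

Multiplying the contributions: [m/s] · [s]
Adding exponents of each base unit: m: 1
SI base units of wavelength: m

Answer: m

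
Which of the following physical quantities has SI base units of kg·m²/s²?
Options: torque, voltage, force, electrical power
Checking the SI base units of each option:
  torque (τ = Fr): kg·m²/s²  ✓ matches
  voltage (V = IR): kg·m²/(s³·A)  ✗
  force (F = ma): kg·m/s²  ✗
  electrical power (P = IV): kg·m²/s³  ✗

Only torque has units kg·m²/s².

Answer: torque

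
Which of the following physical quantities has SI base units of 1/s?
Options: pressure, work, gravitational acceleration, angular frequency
Checking the SI base units of each option:
  pressure (P = F/A): kg/(m·s²)  ✗
  work (W = Fd): kg·m²/s²  ✗
  gravitational acceleration (g = GM/r²): m/s²  ✗
  angular frequency (ω = 2πf): 1/s  ✓ matches

Only angular frequency has units 1/s.

Answer: angular frequency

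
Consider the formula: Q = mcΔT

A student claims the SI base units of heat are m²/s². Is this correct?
Units of each symbol in Q = mcΔT:
  m (mass): kg
  c (specific heat capacity, in J/(kg·K)): m²/(s²·K)
  ΔT (temperature change): K

Multiplying the contributions: [kg] · [m²/(s²·K)] · [K]
Adding exponents of each base unit: kg: 1, m: 2, s: -2
SI base units of heat: kg·m²/s²

The claimed units m²/s² (exponents m: 2, s: -2) do not match the derived units kg·m²/s² (exponents kg: 1, m: 2, s: -2), so the claim is incorrect.

Answer: No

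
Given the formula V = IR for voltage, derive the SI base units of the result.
Units of each symbol in V = IR:
  I (current): A
  R (resistance, in ohms): kg·m²/(s³·A²)

Multiplying the contributions: [A] · [kg·m²/(s³·A²)]
Adding exponents of each base unit: kg: 1, m: 2, s: -3, A: -1
SI base units of voltage: kg·m²/(s³·A)

Answer: kg·m²/(s³·A)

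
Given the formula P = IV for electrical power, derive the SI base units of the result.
Units of each symbol in P = IV:
  I (current): A
  V (voltage, in volts): kg·m²/(s³·A)

Multiplying the contributions: [A] · [kg·m²/(s³·A)]
Adding exponents of each base unit: kg: 1, m: 2, s: -3
SI base units of electrical power: kg·m²/s³

Answer: kg·m²/s³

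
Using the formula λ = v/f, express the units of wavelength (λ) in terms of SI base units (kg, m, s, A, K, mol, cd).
Units of each symbol in λ = v/f:
  v (wave speed): m/s
  f (frequency): 1/s  → in the denominator, contributes s

Multiplying the contributions: [m/s] · [s]
Adding exponents of each base unit: m: 1
SI base units of wavelength: m

Answer: m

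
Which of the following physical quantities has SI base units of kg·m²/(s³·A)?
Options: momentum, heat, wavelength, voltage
Checking the SI base units of each option:
  momentum (p = mv): kg·m/s  ✗
  heat (Q = mcΔT): kg·m²/s²  ✗
  wavelength (λ = v/f): m  ✗
  voltage (V = IR): kg·m²/(s³·A)  ✓ matches

Only voltage has units kg·m²/(s³·A).

Answer: voltage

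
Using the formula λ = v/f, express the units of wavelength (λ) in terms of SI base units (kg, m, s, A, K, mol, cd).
Units of each symbol in λ = v/f:
  v (wave speed): m/s
  f (frequency): 1/s  → in the denominator, contributes s

Multiplying the contributions: [m/s] · [s]
Adding exponents of each base unit: m: 1
SI base units of wavelength: m

Answer: m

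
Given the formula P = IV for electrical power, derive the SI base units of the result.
Units of each symbol in P = IV:
  I (current): A
  V (voltage, in volts): kg·m²/(s³·A)

Multiplying the contributions: [A] · [kg·m²/(s³·A)]
Adding exponents of each base unit: kg: 1, m: 2, s: -3
SI base units of electrical power: kg·m²/s³

Answer: kg·m²/s³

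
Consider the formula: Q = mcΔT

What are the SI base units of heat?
Units of each symbol in Q = mcΔT:
  m (mass): kg
  c (specific heat capacity, in J/(kg·K)): m²/(s²·K)
  ΔT (temperature change): K

Multiplying the contributions: [kg] · [m²/(s²·K)] · [K]
Adding exponents of each base unit: kg: 1, m: 2, s: -2
SI base units of heat: kg·m²/s²

Answer: kg·m²/s²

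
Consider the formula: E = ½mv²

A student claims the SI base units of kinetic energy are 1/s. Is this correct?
Units of each symbol in E = ½mv²:
  m (mass): kg
  v (speed): m/s  → to the power 2, contributes m²/s²
  The factor ½ is dimensionless.

Multiplying the contributions: [kg] · [m²/s²]
Adding exponents of each base unit: kg: 1, m: 2, s: -2
SI base units of kinetic energy: kg·m²/s²

The claimed units 1/s (exponents s: -1) do not match the derived units kg·m²/s² (exponents kg: 1, m: 2, s: -2), so the claim is incorrect.

Answer: No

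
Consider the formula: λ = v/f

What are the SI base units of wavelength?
Units of each symbol in λ = v/f:
  v (wave speed): m/s
  f (frequency): 1/s  → in the denominator, contributes s

Multiplying the contributions: [m/s] · [s]
Adding exponents of each base unit: m: 1
SI base units of wavelength: m

Answer: m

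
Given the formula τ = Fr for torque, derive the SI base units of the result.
Units of each symbol in τ = Fr:
  F (force): kg·m/s²
  r (lever arm): m

Multiplying the contributions: [kg·m/s²] · [m]
Adding exponents of each base unit: kg: 1, m: 2, s: -2
SI base units of torque: kg·m²/s²

Answer: kg·m²/s²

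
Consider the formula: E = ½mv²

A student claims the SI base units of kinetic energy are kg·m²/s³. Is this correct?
Units of each symbol in E = ½mv²:
  m (mass): kg
  v (speed): m/s  → to the power 2, contributes m²/s²
  The factor ½ is dimensionless.

Multiplying the contributions: [kg] · [m²/s²]
Adding exponents of each base unit: kg: 1, m: 2, s: -2
SI base units of kinetic energy: kg·m²/s²

The claimed units kg·m²/s³ (exponents kg: 1, m: 2, s: -3) do not match the derived units kg·m²/s² (exponents kg: 1, m: 2, s: -2), so the claim is incorrect.

Answer: No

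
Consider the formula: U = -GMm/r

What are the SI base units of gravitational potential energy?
Units of each symbol in U = -GMm/r:
  G (gravitational constant): m³/(kg·s²)
  M (mass): kg
  m (mass): kg
  r (distance): m  → in the denominator, contributes 1/m
  The minus sign does not affect the units.

Multiplying the contributions: [m³/(kg·s²)] · [kg] · [kg] · [1/m]
Adding exponents of each base unit: kg: 1, m: 2, s: -2
SI base units of gravitational potential energy: kg·m²/s²

Answer: kg·m²/s²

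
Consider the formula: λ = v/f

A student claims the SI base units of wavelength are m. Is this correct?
Units of each symbol in λ = v/f:
  v (wave speed): m/s
  f (frequency): 1/s  → in the denominator, contributes s

Multiplying the contributions: [m/s] · [s]
Adding exponents of each base unit: m: 1
SI base units of wavelength: m

The claimed units m match the derived units, so the claim is correct.

Answer: Yes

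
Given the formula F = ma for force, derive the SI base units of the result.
Units of each symbol in F = ma:
  m (mass): kg
  a (acceleration): m/s²

Multiplying the contributions: [kg] · [m/s²]
Adding exponents of each base unit: kg: 1, m: 1, s: -2
SI base units of force: kg·m/s²

Answer: kg·m/s²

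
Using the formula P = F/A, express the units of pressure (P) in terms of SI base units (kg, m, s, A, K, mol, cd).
Units of each symbol in P = F/A:
  F (force): kg·m/s²
  A (area): m²  → in the denominator, contributes 1/m²

Multiplying the contributions: [kg·m/s²] · [1/m²]
Adding exponents of each base unit: kg: 1, m: -1, s: -2
SI base units of pressure: kg/(m·s²)

Answer: kg/(m·s²)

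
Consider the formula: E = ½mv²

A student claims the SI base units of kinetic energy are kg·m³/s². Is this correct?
Units of each symbol in E = ½mv²:
  m (mass): kg
  v (speed): m/s  → to the power 2, contributes m²/s²
  The factor ½ is dimensionless.

Multiplying the contributions: [kg] · [m²/s²]
Adding exponents of each base unit: kg: 1, m: 2, s: -2
SI base units of kinetic energy: kg·m²/s²

The claimed units kg·m³/s² (exponents kg: 1, m: 3, s: -2) do not match the derived units kg·m²/s² (exponents kg: 1, m: 2, s: -2), so the claim is incorrect.

Answer: No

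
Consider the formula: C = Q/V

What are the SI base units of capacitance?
Units of each symbol in C = Q/V:
  Q (charge, in coulombs): s·A
  V (voltage, in volts): kg·m²/(s³·A)  → in the denominator, contributes s³·A/(kg·m²)

Multiplying the contributions: [s·A] · [s³·A/(kg·m²)]
Adding exponents of each base unit: kg: -1, m: -2, s: 4, A: 2
SI base units of capacitance: s⁴·A²/(kg·m²)

Answer: s⁴·A²/(kg·m²)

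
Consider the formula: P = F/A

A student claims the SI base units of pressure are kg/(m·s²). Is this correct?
Units of each symbol in P = F/A:
  F (force): kg·m/s²
  A (area): m²  → in the denominator, contributes 1/m²

Multiplying the contributions: [kg·m/s²] · [1/m²]
Adding exponents of each base unit: kg: 1, m: -1, s: -2
SI base units of pressure: kg/(m·s²)

The claimed units kg/(m·s²) match the derived units, so the claim is correct.

Answer: Yes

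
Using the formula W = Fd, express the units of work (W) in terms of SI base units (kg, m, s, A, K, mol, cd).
Units of each symbol in W = Fd:
  F (force): kg·m/s²
  d (displacement): m

Multiplying the contributions: [kg·m/s²] · [m]
Adding exponents of each base unit: kg: 1, m: 2, s: -2
SI base units of work: kg·m²/s²

Answer: kg·m²/s²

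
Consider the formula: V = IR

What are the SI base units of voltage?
Units of each symbol in V = IR:
  I (current): A
  R (resistance, in ohms): kg·m²/(s³·A²)

Multiplying the contributions: [A] · [kg·m²/(s³·A²)]
Adding exponents of each base unit: kg: 1, m: 2, s: -3, A: -1
SI base units of voltage: kg·m²/(s³·A)

Answer: kg·m²/(s³·A)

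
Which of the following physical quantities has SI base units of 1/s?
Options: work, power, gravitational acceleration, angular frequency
Checking the SI base units of each option:
  work (W = Fd): kg·m²/s²  ✗
  power (P = W/t): kg·m²/s³  ✗
  gravitational acceleration (g = GM/r²): m/s²  ✗
  angular frequency (ω = 2πf): 1/s  ✓ matches

Only angular frequency has units 1/s.

Answer: angular frequency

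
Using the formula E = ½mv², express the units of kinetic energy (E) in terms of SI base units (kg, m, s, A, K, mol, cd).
Units of each symbol in E = ½mv²:
  m (mass): kg
  v (speed): m/s  → to the power 2, contributes m²/s²
  The factor ½ is dimensionless.

Multiplying the contributions: [kg] · [m²/s²]
Adding exponents of each base unit: kg: 1, m: 2, s: -2
SI base units of kinetic energy: kg·m²/s²

Answer: kg·m²/s²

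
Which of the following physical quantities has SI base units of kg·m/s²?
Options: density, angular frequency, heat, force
Checking the SI base units of each option:
  density (ρ = m/V): kg/m³  ✗
  angular frequency (ω = 2πf): 1/s  ✗
  heat (Q = mcΔT): kg·m²/s²  ✗
  force (F = ma): kg·m/s²  ✓ matches

Only force has units kg·m/s².

Answer: force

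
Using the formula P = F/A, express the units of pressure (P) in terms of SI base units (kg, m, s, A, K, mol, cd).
Units of each symbol in P = F/A:
  F (force): kg·m/s²
  A (area): m²  → in the denominator, contributes 1/m²

Multiplying the contributions: [kg·m/s²] · [1/m²]
Adding exponents of each base unit: kg: 1, m: -1, s: -2
SI base units of pressure: kg/(m·s²)

Answer: kg/(m·s²)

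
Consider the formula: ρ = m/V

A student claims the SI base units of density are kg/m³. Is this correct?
Units of each symbol in ρ = m/V:
  m (mass): kg
  V (volume): m³  → in the denominator, contributes 1/m³

Multiplying the contributions: [kg] · [1/m³]
Adding exponents of each base unit: kg: 1, m: -3
SI base units of density: kg/m³

The claimed units kg/m³ match the derived units, so the claim is correct.

Answer: Yes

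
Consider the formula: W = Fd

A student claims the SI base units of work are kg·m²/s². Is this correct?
Units of each symbol in W = Fd:
  F (force): kg·m/s²
  d (displacement): m

Multiplying the contributions: [kg·m/s²] · [m]
Adding exponents of each base unit: kg: 1, m: 2, s: -2
SI base units of work: kg·m²/s²

The claimed units kg·m²/s² match the derived units, so the claim is correct.

Answer: Yes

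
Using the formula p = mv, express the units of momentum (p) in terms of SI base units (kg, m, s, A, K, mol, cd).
Units of each symbol in p = mv:
  m (mass): kg
  v (velocity): m/s

Multiplying the contributions: [kg] · [m/s]
Adding exponents of each base unit: kg: 1, m: 1, s: -1
SI base units of momentum: kg·m/s

Answer: kg·m/s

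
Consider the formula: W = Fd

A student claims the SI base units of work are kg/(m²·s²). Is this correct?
Units of each symbol in W = Fd:
  F (force): kg·m/s²
  d (displacement): m

Multiplying the contributions: [kg·m/s²] · [m]
Adding exponents of each base unit: kg: 1, m: 2, s: -2
SI base units of work: kg·m²/s²

The claimed units kg/(m²·s²) (exponents kg: 1, m: -2, s: -2) do not match the derived units kg·m²/s² (exponents kg: 1, m: 2, s: -2), so the claim is incorrect.

Answer: No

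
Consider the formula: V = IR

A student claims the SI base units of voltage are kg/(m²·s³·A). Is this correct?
Units of each symbol in V = IR:
  I (current): A
  R (resistance, in ohms): kg·m²/(s³·A²)

Multiplying the contributions: [A] · [kg·m²/(s³·A²)]
Adding exponents of each base unit: kg: 1, m: 2, s: -3, A: -1
SI base units of voltage: kg·m²/(s³·A)

The claimed units kg/(m²·s³·A) (exponents kg: 1, m: -2, s: -3, A: -1) do not match the derived units kg·m²/(s³·A) (exponents kg: 1, m: 2, s: -3, A: -1), so the claim is incorrect.

Answer: No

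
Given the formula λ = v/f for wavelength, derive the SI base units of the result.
Units of each symbol in λ = v/f:
  v (wave speed): m/s
  f (frequency): 1/s  → in the denominator, contributes s

Multiplying the contributions: [m/s] · [s]
Adding exponents of each base unit: m: 1
SI base units of wavelength: m

Answer: m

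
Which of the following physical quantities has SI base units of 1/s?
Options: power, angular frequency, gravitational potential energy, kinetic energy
Checking the SI base units of each option:
  power (P = W/t): kg·m²/s³  ✗
  angular frequency (ω = 2πf): 1/s  ✓ matches
  gravitational potential energy (U = -GMm/r): kg·m²/s²  ✗
  kinetic energy (E = ½mv²): kg·m²/s²  ✗

Only angular frequency has units 1/s.

Answer: angular frequency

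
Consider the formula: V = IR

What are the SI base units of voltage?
Units of each symbol in V = IR:
  I (current): A
  R (resistance, in ohms): kg·m²/(s³·A²)

Multiplying the contributions: [A] · [kg·m²/(s³·A²)]
Adding exponents of each base unit: kg: 1, m: 2, s: -3, A: -1
SI base units of voltage: kg·m²/(s³·A)

Answer: kg·m²/(s³·A)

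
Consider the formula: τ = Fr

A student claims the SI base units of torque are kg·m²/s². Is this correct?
Units of each symbol in τ = Fr:
  F (force): kg·m/s²
  r (lever arm): m

Multiplying the contributions: [kg·m/s²] · [m]
Adding exponents of each base unit: kg: 1, m: 2, s: -2
SI base units of torque: kg·m²/s²

The claimed units kg·m²/s² match the derived units, so the claim is correct.

Answer: Yes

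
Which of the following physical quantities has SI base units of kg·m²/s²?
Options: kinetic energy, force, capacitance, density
Checking the SI base units of each option:
  kinetic energy (E = ½mv²): kg·m²/s²  ✓ matches
  force (F = ma): kg·m/s²  ✗
  capacitance (C = Q/V): s⁴·A²/(kg·m²)  ✗
  density (ρ = m/V): kg/m³  ✗

Only kinetic energy has units kg·m²/s².

Answer: kinetic energy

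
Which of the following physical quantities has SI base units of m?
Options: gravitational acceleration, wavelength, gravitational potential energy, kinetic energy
Checking the SI base units of each option:
  gravitational acceleration (g = GM/r²): m/s²  ✗
  wavelength (λ = v/f): m  ✓ matches
  gravitational potential energy (U = -GMm/r): kg·m²/s²  ✗
  kinetic energy (E = ½mv²): kg·m²/s²  ✗

Only wavelength has units m.

Answer: wavelength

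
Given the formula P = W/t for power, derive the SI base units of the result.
Units of each symbol in P = W/t:
  W (work): kg·m²/s²
  t (time): s  → in the denominator, contributes 1/s

Multiplying the contributions: [kg·m²/s²] · [1/s]
Adding exponents of each base unit: kg: 1, m: 2, s: -3
SI base units of power: kg·m²/s³

Answer: kg·m²/s³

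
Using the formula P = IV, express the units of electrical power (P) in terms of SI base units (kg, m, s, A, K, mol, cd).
Units of each symbol in P = IV:
  I (current): A
  V (voltage, in volts): kg·m²/(s³·A)

Multiplying the contributions: [A] · [kg·m²/(s³·A)]
Adding exponents of each base unit: kg: 1, m: 2, s: -3
SI base units of electrical power: kg·m²/s³

Answer: kg·m²/s³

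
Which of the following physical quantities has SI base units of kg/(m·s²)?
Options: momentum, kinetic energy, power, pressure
Checking the SI base units of each option:
  momentum (p = mv): kg·m/s  ✗
  kinetic energy (E = ½mv²): kg·m²/s²  ✗
  power (P = W/t): kg·m²/s³  ✗
  pressure (P = F/A): kg/(m·s²)  ✓ matches

Only pressure has units kg/(m·s²).

Answer: pressure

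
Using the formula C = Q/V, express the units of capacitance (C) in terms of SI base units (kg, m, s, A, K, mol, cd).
Units of each symbol in C = Q/V:
  Q (charge, in coulombs): s·A
  V (voltage, in volts): kg·m²/(s³·A)  → in the denominator, contributes s³·A/(kg·m²)

Multiplying the contributions: [s·A] · [s³·A/(kg·m²)]
Adding exponents of each base unit: kg: -1, m: -2, s: 4, A: 2
SI base units of capacitance: s⁴·A²/(kg·m²)

Answer: s⁴·A²/(kg·m²)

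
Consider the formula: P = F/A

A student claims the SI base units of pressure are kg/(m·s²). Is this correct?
Units of each symbol in P = F/A:
  F (force): kg·m/s²
  A (area): m²  → in the denominator, contributes 1/m²

Multiplying the contributions: [kg·m/s²] · [1/m²]
Adding exponents of each base unit: kg: 1, m: -1, s: -2
SI base units of pressure: kg/(m·s²)

The claimed units kg/(m·s²) match the derived units, so the claim is correct.

Answer: Yes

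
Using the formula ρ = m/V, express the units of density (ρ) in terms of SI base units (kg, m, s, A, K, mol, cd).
Units of each symbol in ρ = m/V:
  m (mass): kg
  V (volume): m³  → in the denominator, contributes 1/m³

Multiplying the contributions: [kg] · [1/m³]
Adding exponents of each base unit: kg: 1, m: -3
SI base units of density: kg/m³

Answer: kg/m³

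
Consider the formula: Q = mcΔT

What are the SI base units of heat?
Units of each symbol in Q = mcΔT:
  m (mass): kg
  c (specific heat capacity, in J/(kg·K)): m²/(s²·K)
  ΔT (temperature change): K

Multiplying the contributions: [kg] · [m²/(s²·K)] · [K]
Adding exponents of each base unit: kg: 1, m: 2, s: -2
SI base units of heat: kg·m²/s²

Answer: kg·m²/s²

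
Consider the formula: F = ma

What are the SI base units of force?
Units of each symbol in F = ma:
  m (mass): kg
  a (acceleration): m/s²

Multiplying the contributions: [kg] · [m/s²]
Adding exponents of each base unit: kg: 1, m: 1, s: -2
SI base units of force: kg·m/s²

Answer: kg·m/s²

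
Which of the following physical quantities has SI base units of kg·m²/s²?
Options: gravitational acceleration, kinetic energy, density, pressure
Checking the SI base units of each option:
  gravitational acceleration (g = GM/r²): m/s²  ✗
  kinetic energy (E = ½mv²): kg·m²/s²  ✓ matches
  density (ρ = m/V): kg/m³  ✗
  pressure (P = F/A): kg/(m·s²)  ✗

Only kinetic energy has units kg·m²/s².

Answer: kinetic energy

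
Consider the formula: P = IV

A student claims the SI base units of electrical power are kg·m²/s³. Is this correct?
Units of each symbol in P = IV:
  I (current): A
  V (voltage, in volts): kg·m²/(s³·A)

Multiplying the contributions: [A] · [kg·m²/(s³·A)]
Adding exponents of each base unit: kg: 1, m: 2, s: -3
SI base units of electrical power: kg·m²/s³

The claimed units kg·m²/s³ match the derived units, so the claim is correct.

Answer: Yes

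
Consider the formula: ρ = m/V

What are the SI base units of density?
Units of each symbol in ρ = m/V:
  m (mass): kg
  V (volume): m³  → in the denominator, contributes 1/m³

Multiplying the contributions: [kg] · [1/m³]
Adding exponents of each base unit: kg: 1, m: -3
SI base units of density: kg/m³

Answer: kg/m³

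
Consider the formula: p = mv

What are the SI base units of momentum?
Units of each symbol in p = mv:
  m (mass): kg
  v (velocity): m/s

Multiplying the contributions: [kg] · [m/s]
Adding exponents of each base unit: kg: 1, m: 1, s: -1
SI base units of momentum: kg·m/s

Answer: kg·m/s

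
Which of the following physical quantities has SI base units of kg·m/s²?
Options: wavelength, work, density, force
Checking the SI base units of each option:
  wavelength (λ = v/f): m  ✗
  work (W = Fd): kg·m²/s²  ✗
  density (ρ = m/V): kg/m³  ✗
  force (F = ma): kg·m/s²  ✓ matches

Only force has units kg·m/s².

Answer: force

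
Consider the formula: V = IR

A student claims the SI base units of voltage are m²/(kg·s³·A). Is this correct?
Units of each symbol in V = IR:
  I (current): A
  R (resistance, in ohms): kg·m²/(s³·A²)

Multiplying the contributions: [A] · [kg·m²/(s³·A²)]
Adding exponents of each base unit: kg: 1, m: 2, s: -3, A: -1
SI base units of voltage: kg·m²/(s³·A)

The claimed units m²/(kg·s³·A) (exponents kg: -1, m: 2, s: -3, A: -1) do not match the derived units kg·m²/(s³·A) (exponents kg: 1, m: 2, s: -3, A: -1), so the claim is incorrect.

Answer: No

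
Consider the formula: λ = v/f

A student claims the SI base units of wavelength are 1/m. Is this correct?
Units of each symbol in λ = v/f:
  v (wave speed): m/s
  f (frequency): 1/s  → in the denominator, contributes s

Multiplying the contributions: [m/s] · [s]
Adding exponents of each base unit: m: 1
SI base units of wavelength: m

The claimed units 1/m (exponents m: -1) do not match the derived units m (exponents m: 1), so the claim is incorrect.

Answer: No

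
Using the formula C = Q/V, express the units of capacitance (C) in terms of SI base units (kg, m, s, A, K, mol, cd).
Units of each symbol in C = Q/V:
  Q (charge, in coulombs): s·A
  V (voltage, in volts): kg·m²/(s³·A)  → in the denominator, contributes s³·A/(kg·m²)

Multiplying the contributions: [s·A] · [s³·A/(kg·m²)]
Adding exponents of each base unit: kg: -1, m: -2, s: 4, A: 2
SI base units of capacitance: s⁴·A²/(kg·m²)

Answer: s⁴·A²/(kg·m²)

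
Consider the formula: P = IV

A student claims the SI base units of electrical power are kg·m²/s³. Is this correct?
Units of each symbol in P = IV:
  I (current): A
  V (voltage, in volts): kg·m²/(s³·A)

Multiplying the contributions: [A] · [kg·m²/(s³·A)]
Adding exponents of each base unit: kg: 1, m: 2, s: -3
SI base units of electrical power: kg·m²/s³

The claimed units kg·m²/s³ match the derived units, so the claim is correct.

Answer: Yes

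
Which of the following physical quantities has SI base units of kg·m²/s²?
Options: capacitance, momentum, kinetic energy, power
Checking the SI base units of each option:
  capacitance (C = Q/V): s⁴·A²/(kg·m²)  ✗
  momentum (p = mv): kg·m/s  ✗
  kinetic energy (E = ½mv²): kg·m²/s²  ✓ matches
  power (P = W/t): kg·m²/s³  ✗

Only kinetic energy has units kg·m²/s².

Answer: kinetic energy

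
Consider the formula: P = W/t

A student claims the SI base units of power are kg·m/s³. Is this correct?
Units of each symbol in P = W/t:
  W (work): kg·m²/s²
  t (time): s  → in the denominator, contributes 1/s

Multiplying the contributions: [kg·m²/s²] · [1/s]
Adding exponents of each base unit: kg: 1, m: 2, s: -3
SI base units of power: kg·m²/s³

The claimed units kg·m/s³ (exponents kg: 1, m: 1, s: -3) do not match the derived units kg·m²/s³ (exponents kg: 1, m: 2, s: -3), so the claim is incorrect.

Answer: No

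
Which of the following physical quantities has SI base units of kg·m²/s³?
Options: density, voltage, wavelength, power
Checking the SI base units of each option:
  density (ρ = m/V): kg/m³  ✗
  voltage (V = IR): kg·m²/(s³·A)  ✗
  wavelength (λ = v/f): m  ✗
  power (P = W/t): kg·m²/s³  ✓ matches

Only power has units kg·m²/s³.

Answer: power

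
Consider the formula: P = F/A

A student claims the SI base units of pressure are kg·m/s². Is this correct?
Units of each symbol in P = F/A:
  F (force): kg·m/s²
  A (area): m²  → in the denominator, contributes 1/m²

Multiplying the contributions: [kg·m/s²] · [1/m²]
Adding exponents of each base unit: kg: 1, m: -1, s: -2
SI base units of pressure: kg/(m·s²)

The claimed units kg·m/s² (exponents kg: 1, m: 1, s: -2) do not match the derived units kg/(m·s²) (exponents kg: 1, m: -1, s: -2), so the claim is incorrect.

Answer: No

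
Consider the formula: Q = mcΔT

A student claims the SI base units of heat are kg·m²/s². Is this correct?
Units of each symbol in Q = mcΔT:
  m (mass): kg
  c (specific heat capacity, in J/(kg·K)): m²/(s²·K)
  ΔT (temperature change): K

Multiplying the contributions: [kg] · [m²/(s²·K)] · [K]
Adding exponents of each base unit: kg: 1, m: 2, s: -2
SI base units of heat: kg·m²/s²

The claimed units kg·m²/s² match the derived units, so the claim is correct.

Answer: Yes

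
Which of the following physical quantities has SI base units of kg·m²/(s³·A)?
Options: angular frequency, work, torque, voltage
Checking the SI base units of each option:
  angular frequency (ω = 2πf): 1/s  ✗
  work (W = Fd): kg·m²/s²  ✗
  torque (τ = Fr): kg·m²/s²  ✗
  voltage (V = IR): kg·m²/(s³·A)  ✓ matches

Only voltage has units kg·m²/(s³·A).

Answer: voltage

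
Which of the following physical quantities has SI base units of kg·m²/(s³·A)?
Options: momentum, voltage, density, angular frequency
Checking the SI base units of each option:
  momentum (p = mv): kg·m/s  ✗
  voltage (V = IR): kg·m²/(s³·A)  ✓ matches
  density (ρ = m/V): kg/m³  ✗
  angular frequency (ω = 2πf): 1/s  ✗

Only voltage has units kg·m²/(s³·A).

Answer: voltage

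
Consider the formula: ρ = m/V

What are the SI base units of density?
Units of each symbol in ρ = m/V:
  m (mass): kg
  V (volume): m³  → in the denominator, contributes 1/m³

Multiplying the contributions: [kg] · [1/m³]
Adding exponents of each base unit: kg: 1, m: -3
SI base units of density: kg/m³

Answer: kg/m³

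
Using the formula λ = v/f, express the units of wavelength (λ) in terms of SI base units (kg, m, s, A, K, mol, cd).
Units of each symbol in λ = v/f:
  v (wave speed): m/s
  f (frequency): 1/s  → in the denominator, contributes s

Multiplying the contributions: [m/s] · [s]
Adding exponents of each base unit: m: 1
SI base units of wavelength: m

Answer: m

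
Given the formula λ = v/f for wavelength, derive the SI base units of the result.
Units of each symbol in λ = v/f:
  v (wave speed): m/s
  f (frequency): 1/s  → in the denominator, contributes s

Multiplying the contributions: [m/s] · [s]
Adding exponents of each base unit: m: 1
SI base units of wavelength: m

Answer: m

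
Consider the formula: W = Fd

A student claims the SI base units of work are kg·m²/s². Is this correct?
Units of each symbol in W = Fd:
  F (force): kg·m/s²
  d (displacement): m

Multiplying the contributions: [kg·m/s²] · [m]
Adding exponents of each base unit: kg: 1, m: 2, s: -2
SI base units of work: kg·m²/s²

The claimed units kg·m²/s² match the derived units, so the claim is correct.

Answer: Yes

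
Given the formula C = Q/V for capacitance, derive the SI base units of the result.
Units of each symbol in C = Q/V:
  Q (charge, in coulombs): s·A
  V (voltage, in volts): kg·m²/(s³·A)  → in the denominator, contributes s³·A/(kg·m²)

Multiplying the contributions: [s·A] · [s³·A/(kg·m²)]
Adding exponents of each base unit: kg: -1, m: -2, s: 4, A: 2
SI base units of capacitance: s⁴·A²/(kg·m²)

Answer: s⁴·A²/(kg·m²)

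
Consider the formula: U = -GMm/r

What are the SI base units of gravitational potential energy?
Units of each symbol in U = -GMm/r:
  G (gravitational constant): m³/(kg·s²)
  M (mass): kg
  m (mass): kg
  r (distance): m  → in the denominator, contributes 1/m
  The minus sign does not affect the units.

Multiplying the contributions: [m³/(kg·s²)] · [kg] · [kg] · [1/m]
Adding exponents of each base unit: kg: 1, m: 2, s: -2
SI base units of gravitational potential energy: kg·m²/s²

Answer: kg·m²/s²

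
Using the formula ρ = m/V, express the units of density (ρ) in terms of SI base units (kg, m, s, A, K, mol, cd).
Units of each symbol in ρ = m/V:
  m (mass): kg
  V (volume): m³  → in the denominator, contributes 1/m³

Multiplying the contributions: [kg] · [1/m³]
Adding exponents of each base unit: kg: 1, m: -3
SI base units of density: kg/m³

Answer: kg/m³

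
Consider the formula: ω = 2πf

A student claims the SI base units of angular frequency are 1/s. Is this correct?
Units of each symbol in ω = 2πf:
  f (frequency): 1/s
  The factor 2π is dimensionless.

Multiplying the contributions: [1/s]
Adding exponents of each base unit: s: -1
SI base units of angular frequency: 1/s

The claimed units 1/s match the derived units, so the claim is correct.

Answer: Yes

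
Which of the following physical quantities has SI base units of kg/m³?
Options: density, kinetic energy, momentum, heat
Checking the SI base units of each option:
  density (ρ = m/V): kg/m³  ✓ matches
  kinetic energy (E = ½mv²): kg·m²/s²  ✗
  momentum (p = mv): kg·m/s  ✗
  heat (Q = mcΔT): kg·m²/s²  ✗

Only density has units kg/m³.

Answer: density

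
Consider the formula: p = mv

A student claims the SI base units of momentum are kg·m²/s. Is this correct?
Units of each symbol in p = mv:
  m (mass): kg
  v (velocity): m/s

Multiplying the contributions: [kg] · [m/s]
Adding exponents of each base unit: kg: 1, m: 1, s: -1
SI base units of momentum: kg·m/s

The claimed units kg·m²/s (exponents kg: 1, m: 2, s: -1) do not match the derived units kg·m/s (exponents kg: 1, m: 1, s: -1), so the claim is incorrect.

Answer: No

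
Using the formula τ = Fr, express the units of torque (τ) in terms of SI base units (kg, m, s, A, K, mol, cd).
Units of each symbol in τ = Fr:
  F (force): kg·m/s²
  r (lever arm): m

Multiplying the contributions: [kg·m/s²] · [m]
Adding exponents of each base unit: kg: 1, m: 2, s: -2
SI base units of torque: kg·m²/s²

Answer: kg·m²/s²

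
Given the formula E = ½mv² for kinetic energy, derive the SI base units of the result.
Units of each symbol in E = ½mv²:
  m (mass): kg
  v (speed): m/s  → to the power 2, contributes m²/s²
  The factor ½ is dimensionless.

Multiplying the contributions: [kg] · [m²/s²]
Adding exponents of each base unit: kg: 1, m: 2, s: -2
SI base units of kinetic energy: kg·m²/s²

Answer: kg·m²/s²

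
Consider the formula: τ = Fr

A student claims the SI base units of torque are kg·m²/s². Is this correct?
Units of each symbol in τ = Fr:
  F (force): kg·m/s²
  r (lever arm): m

Multiplying the contributions: [kg·m/s²] · [m]
Adding exponents of each base unit: kg: 1, m: 2, s: -2
SI base units of torque: kg·m²/s²

The claimed units kg·m²/s² match the derived units, so the claim is correct.

Answer: Yes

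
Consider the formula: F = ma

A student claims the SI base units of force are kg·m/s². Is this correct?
Units of each symbol in F = ma:
  m (mass): kg
  a (acceleration): m/s²

Multiplying the contributions: [kg] · [m/s²]
Adding exponents of each base unit: kg: 1, m: 1, s: -2
SI base units of force: kg·m/s²

The claimed units kg·m/s² match the derived units, so the claim is correct.

Answer: Yes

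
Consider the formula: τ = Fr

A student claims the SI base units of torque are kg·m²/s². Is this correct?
Units of each symbol in τ = Fr:
  F (force): kg·m/s²
  r (lever arm): m

Multiplying the contributions: [kg·m/s²] · [m]
Adding exponents of each base unit: kg: 1, m: 2, s: -2
SI base units of torque: kg·m²/s²

The claimed units kg·m²/s² match the derived units, so the claim is correct.

Answer: Yes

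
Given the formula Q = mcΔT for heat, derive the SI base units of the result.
Units of each symbol in Q = mcΔT:
  m (mass): kg
  c (specific heat capacity, in J/(kg·K)): m²/(s²·K)
  ΔT (temperature change): K

Multiplying the contributions: [kg] · [m²/(s²·K)] · [K]
Adding exponents of each base unit: kg: 1, m: 2, s: -2
SI base units of heat: kg·m²/s²

Answer: kg·m²/s²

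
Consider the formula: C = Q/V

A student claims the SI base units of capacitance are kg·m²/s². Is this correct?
Units of each symbol in C = Q/V:
  Q (charge, in coulombs): s·A
  V (voltage, in volts): kg·m²/(s³·A)  → in the denominator, contributes s³·A/(kg·m²)

Multiplying the contributions: [s·A] · [s³·A/(kg·m²)]
Adding exponents of each base unit: kg: -1, m: -2, s: 4, A: 2
SI base units of capacitance: s⁴·A²/(kg·m²)

The claimed units kg·m²/s² (exponents kg: 1, m: 2, s: -2) do not match the derived units s⁴·A²/(kg·m²) (exponents kg: -1, m: -2, s: 4, A: 2), so the claim is incorrect.

Answer: No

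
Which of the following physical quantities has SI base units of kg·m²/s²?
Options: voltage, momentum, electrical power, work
Checking the SI base units of each option:
  voltage (V = IR): kg·m²/(s³·A)  ✗
  momentum (p = mv): kg·m/s  ✗
  electrical power (P = IV): kg·m²/s³  ✗
  work (W = Fd): kg·m²/s²  ✓ matches

Only work has units kg·m²/s².

Answer: work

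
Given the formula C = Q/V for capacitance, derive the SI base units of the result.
Units of each symbol in C = Q/V:
  Q (charge, in coulombs): s·A
  V (voltage, in volts): kg·m²/(s³·A)  → in the denominator, contributes s³·A/(kg·m²)

Multiplying the contributions: [s·A] · [s³·A/(kg·m²)]
Adding exponents of each base unit: kg: -1, m: -2, s: 4, A: 2
SI base units of capacitance: s⁴·A²/(kg·m²)

Answer: s⁴·A²/(kg·m²)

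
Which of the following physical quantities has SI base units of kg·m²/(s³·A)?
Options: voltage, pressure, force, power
Checking the SI base units of each option:
  voltage (V = IR): kg·m²/(s³·A)  ✓ matches
  pressure (P = F/A): kg/(m·s²)  ✗
  force (F = ma): kg·m/s²  ✗
  power (P = W/t): kg·m²/s³  ✗

Only voltage has units kg·m²/(s³·A).

Answer: voltage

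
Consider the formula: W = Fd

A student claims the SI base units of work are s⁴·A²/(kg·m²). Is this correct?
Units of each symbol in W = Fd:
  F (force): kg·m/s²
  d (displacement): m

Multiplying the contributions: [kg·m/s²] · [m]
Adding exponents of each base unit: kg: 1, m: 2, s: -2
SI base units of work: kg·m²/s²

The claimed units s⁴·A²/(kg·m²) (exponents kg: -1, m: -2, s: 4, A: 2) do not match the derived units kg·m²/s² (exponents kg: 1, m: 2, s: -2), so the claim is incorrect.

Answer: No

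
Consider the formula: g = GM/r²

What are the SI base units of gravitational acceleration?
Units of each symbol in g = GM/r²:
  G (gravitational constant): m³/(kg·s²)
  M (mass): kg
  r (distance): m  → to the power 2 in the denominator, contributes 1/m²

Multiplying the contributions: [m³/(kg·s²)] · [kg] · [1/m²]
Adding exponents of each base unit: m: 1, s: -2
SI base units of gravitational acceleration: m/s²

Answer: m/s²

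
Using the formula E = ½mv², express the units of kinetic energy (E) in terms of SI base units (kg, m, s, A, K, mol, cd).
Units of each symbol in E = ½mv²:
  m (mass): kg
  v (speed): m/s  → to the power 2, contributes m²/s²
  The factor ½ is dimensionless.

Multiplying the contributions: [kg] · [m²/s²]
Adding exponents of each base unit: kg: 1, m: 2, s: -2
SI base units of kinetic energy: kg·m²/s²

Answer: kg·m²/s²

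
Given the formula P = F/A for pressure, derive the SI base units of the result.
Units of each symbol in P = F/A:
  F (force): kg·m/s²
  A (area): m²  → in the denominator, contributes 1/m²

Multiplying the contributions: [kg·m/s²] · [1/m²]
Adding exponents of each base unit: kg: 1, m: -1, s: -2
SI base units of pressure: kg/(m·s²)

Answer: kg/(m·s²)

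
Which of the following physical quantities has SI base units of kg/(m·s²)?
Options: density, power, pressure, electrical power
Checking the SI base units of each option:
  density (ρ = m/V): kg/m³  ✗
  power (P = W/t): kg·m²/s³  ✗
  pressure (P = F/A): kg/(m·s²)  ✓ matches
  electrical power (P = IV): kg·m²/s³  ✗

Only pressure has units kg/(m·s²).

Answer: pressure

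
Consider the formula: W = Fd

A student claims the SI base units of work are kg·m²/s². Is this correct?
Units of each symbol in W = Fd:
  F (force): kg·m/s²
  d (displacement): m

Multiplying the contributions: [kg·m/s²] · [m]
Adding exponents of each base unit: kg: 1, m: 2, s: -2
SI base units of work: kg·m²/s²

The claimed units kg·m²/s² match the derived units, so the claim is correct.

Answer: Yes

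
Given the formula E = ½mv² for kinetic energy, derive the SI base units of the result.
Units of each symbol in E = ½mv²:
  m (mass): kg
  v (speed): m/s  → to the power 2, contributes m²/s²
  The factor ½ is dimensionless.

Multiplying the contributions: [kg] · [m²/s²]
Adding exponents of each base unit: kg: 1, m: 2, s: -2
SI base units of kinetic energy: kg·m²/s²

Answer: kg·m²/s²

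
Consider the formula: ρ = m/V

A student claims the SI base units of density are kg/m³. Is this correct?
Units of each symbol in ρ = m/V:
  m (mass): kg
  V (volume): m³  → in the denominator, contributes 1/m³

Multiplying the contributions: [kg] · [1/m³]
Adding exponents of each base unit: kg: 1, m: -3
SI base units of density: kg/m³

The claimed units kg/m³ match the derived units, so the claim is correct.

Answer: Yes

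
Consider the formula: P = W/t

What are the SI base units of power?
Units of each symbol in P = W/t:
  W (work): kg·m²/s²
  t (time): s  → in the denominator, contributes 1/s

Multiplying the contributions: [kg·m²/s²] · [1/s]
Adding exponents of each base unit: kg: 1, m: 2, s: -3
SI base units of power: kg·m²/s³

Answer: kg·m²/s³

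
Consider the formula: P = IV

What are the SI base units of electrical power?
Units of each symbol in P = IV:
  I (current): A
  V (voltage, in volts): kg·m²/(s³·A)

Multiplying the contributions: [A] · [kg·m²/(s³·A)]
Adding exponents of each base unit: kg: 1, m: 2, s: -3
SI base units of electrical power: kg·m²/s³

Answer: kg·m²/s³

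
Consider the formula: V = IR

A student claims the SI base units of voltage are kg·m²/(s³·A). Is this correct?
Units of each symbol in V = IR:
  I (current): A
  R (resistance, in ohms): kg·m²/(s³·A²)

Multiplying the contributions: [A] · [kg·m²/(s³·A²)]
Adding exponents of each base unit: kg: 1, m: 2, s: -3, A: -1
SI base units of voltage: kg·m²/(s³·A)

The claimed units kg·m²/(s³·A) match the derived units, so the claim is correct.

Answer: Yes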